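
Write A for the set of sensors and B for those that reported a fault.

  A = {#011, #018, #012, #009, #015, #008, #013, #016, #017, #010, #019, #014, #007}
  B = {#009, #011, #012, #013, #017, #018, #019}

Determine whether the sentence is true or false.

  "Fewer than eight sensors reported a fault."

Truth condition: |A ∩ B| < 8.
A (the restrictor) = {#011, #018, #012, #009, #015, #008, #013, #016, #017, #010, #019, #014, #007}, |A| = 13.
A ∩ B = {#011, #018, #012, #009, #013, #017, #019}, so |A ∩ B| = 7.
|A ∩ B| = 7, so the statement is true.

True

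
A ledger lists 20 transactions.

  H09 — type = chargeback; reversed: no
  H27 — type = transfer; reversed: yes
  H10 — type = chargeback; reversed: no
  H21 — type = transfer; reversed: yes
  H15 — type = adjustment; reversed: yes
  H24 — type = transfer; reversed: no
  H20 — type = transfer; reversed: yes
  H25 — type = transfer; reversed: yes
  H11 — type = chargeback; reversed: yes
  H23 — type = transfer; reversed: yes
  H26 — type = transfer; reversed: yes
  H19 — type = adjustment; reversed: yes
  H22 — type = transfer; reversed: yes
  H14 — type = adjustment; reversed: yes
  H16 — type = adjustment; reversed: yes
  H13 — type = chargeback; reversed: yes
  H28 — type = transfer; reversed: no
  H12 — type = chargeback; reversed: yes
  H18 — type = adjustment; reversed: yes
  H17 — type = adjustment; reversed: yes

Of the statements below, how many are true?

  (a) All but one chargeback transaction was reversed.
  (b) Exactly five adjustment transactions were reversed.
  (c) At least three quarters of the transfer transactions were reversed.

1

(a) chargeback: |A| = 5, |A ∩ B| = 3; needs |A ∖ B| = 1 — false.
(b) adjustment: |A| = 6, |A ∩ B| = 6; needs |A ∩ B| = 5 — false.
(c) transfer: |A| = 9, |A ∩ B| = 7; needs |A ∩ B| / |A| ≥ 3/4 — true.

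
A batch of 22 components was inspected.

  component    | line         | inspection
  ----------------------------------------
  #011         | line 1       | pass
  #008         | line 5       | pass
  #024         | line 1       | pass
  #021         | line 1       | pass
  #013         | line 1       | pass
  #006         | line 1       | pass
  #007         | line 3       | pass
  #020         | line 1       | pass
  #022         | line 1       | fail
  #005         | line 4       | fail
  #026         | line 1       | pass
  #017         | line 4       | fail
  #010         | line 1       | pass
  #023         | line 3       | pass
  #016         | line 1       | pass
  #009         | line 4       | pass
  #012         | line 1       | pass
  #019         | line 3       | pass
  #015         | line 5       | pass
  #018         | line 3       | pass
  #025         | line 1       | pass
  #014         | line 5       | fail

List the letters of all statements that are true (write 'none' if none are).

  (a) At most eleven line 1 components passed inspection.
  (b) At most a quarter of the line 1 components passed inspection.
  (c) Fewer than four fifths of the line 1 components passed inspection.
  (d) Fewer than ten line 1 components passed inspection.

|A| = 12, |A ∩ B| = 11, |A ∖ B| = 1.
(a) |A ∩ B| ≤ 11: holds.
(b) |A ∩ B| / |A| ≤ 1/4: fails.
(c) |A ∩ B| / |A| < 4/5: fails.
(d) |A ∩ B| < 10: fails.

(a)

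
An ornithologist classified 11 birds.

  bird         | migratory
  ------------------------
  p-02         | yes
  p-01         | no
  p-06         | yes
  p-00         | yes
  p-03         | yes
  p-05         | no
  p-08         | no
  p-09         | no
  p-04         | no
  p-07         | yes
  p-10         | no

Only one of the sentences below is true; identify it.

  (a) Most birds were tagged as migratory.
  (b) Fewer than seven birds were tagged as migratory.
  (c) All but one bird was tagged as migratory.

|A| = 11, |A ∩ B| = 5, |A ∖ B| = 6.
(a) requires |A ∩ B| > |A ∖ B|: false.
(b) requires |A ∩ B| < 7: true.
(c) requires |A ∖ B| = 1: false.

(b)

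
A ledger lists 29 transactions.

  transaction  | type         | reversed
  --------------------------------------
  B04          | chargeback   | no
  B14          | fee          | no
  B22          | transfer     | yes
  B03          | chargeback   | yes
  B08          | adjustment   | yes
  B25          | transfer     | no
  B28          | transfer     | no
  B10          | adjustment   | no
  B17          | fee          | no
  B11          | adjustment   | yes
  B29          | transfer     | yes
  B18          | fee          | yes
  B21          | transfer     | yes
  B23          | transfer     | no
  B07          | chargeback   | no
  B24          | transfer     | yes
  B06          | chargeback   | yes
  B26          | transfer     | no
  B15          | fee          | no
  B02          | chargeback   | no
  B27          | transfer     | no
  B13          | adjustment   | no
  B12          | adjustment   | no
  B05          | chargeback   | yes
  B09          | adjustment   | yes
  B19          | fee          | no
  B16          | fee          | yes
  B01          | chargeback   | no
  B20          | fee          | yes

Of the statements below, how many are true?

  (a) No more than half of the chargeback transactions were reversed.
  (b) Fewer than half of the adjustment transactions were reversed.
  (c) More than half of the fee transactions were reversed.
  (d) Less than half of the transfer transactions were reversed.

2

(a) chargeback: |A| = 7, |A ∩ B| = 3; needs |A ∩ B| ≤ |A ∖ B| — true.
(b) adjustment: |A| = 6, |A ∩ B| = 3; needs |A ∩ B| < |A ∖ B| — false.
(c) fee: |A| = 7, |A ∩ B| = 3; needs |A ∩ B| > |A ∖ B| — false.
(d) transfer: |A| = 9, |A ∩ B| = 4; needs |A ∩ B| < |A ∖ B| — true.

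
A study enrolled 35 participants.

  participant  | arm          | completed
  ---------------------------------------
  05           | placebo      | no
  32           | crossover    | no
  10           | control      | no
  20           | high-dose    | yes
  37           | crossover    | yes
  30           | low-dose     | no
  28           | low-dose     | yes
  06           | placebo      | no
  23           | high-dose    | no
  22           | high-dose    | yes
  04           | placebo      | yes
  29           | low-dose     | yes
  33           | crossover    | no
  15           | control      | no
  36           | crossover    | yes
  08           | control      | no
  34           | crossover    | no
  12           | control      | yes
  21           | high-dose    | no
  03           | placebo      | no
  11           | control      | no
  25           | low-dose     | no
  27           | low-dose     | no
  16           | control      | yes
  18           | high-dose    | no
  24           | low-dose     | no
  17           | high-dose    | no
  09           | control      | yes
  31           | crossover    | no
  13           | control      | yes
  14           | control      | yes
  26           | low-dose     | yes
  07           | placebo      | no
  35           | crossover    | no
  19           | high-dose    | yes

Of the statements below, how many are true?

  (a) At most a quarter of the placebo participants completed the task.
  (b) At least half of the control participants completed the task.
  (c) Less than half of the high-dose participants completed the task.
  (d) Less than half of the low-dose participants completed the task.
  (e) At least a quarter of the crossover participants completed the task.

5

(a) placebo: |A| = 5, |A ∩ B| = 1; needs |A ∩ B| / |A| ≤ 1/4 — true.
(b) control: |A| = 9, |A ∩ B| = 5; needs |A ∩ B| ≥ |A ∖ B| — true.
(c) high-dose: |A| = 7, |A ∩ B| = 3; needs |A ∩ B| < |A ∖ B| — true.
(d) low-dose: |A| = 7, |A ∩ B| = 3; needs |A ∩ B| < |A ∖ B| — true.
(e) crossover: |A| = 7, |A ∩ B| = 2; needs |A ∩ B| / |A| ≥ 1/4 — true.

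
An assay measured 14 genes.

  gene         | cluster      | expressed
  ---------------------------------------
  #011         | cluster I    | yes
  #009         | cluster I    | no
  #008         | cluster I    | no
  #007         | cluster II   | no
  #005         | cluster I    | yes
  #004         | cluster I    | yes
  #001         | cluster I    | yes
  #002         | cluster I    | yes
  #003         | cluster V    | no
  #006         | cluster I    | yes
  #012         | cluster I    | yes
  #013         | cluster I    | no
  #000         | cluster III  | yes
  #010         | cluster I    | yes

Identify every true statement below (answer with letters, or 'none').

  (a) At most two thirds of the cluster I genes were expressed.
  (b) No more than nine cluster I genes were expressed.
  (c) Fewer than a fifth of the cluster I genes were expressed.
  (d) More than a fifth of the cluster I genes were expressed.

|A| = 11, |A ∩ B| = 8, |A ∖ B| = 3.
(a) |A ∩ B| / |A| ≤ 2/3: fails.
(b) |A ∩ B| ≤ 9: holds.
(c) |A ∩ B| / |A| < 1/5: fails.
(d) |A ∩ B| / |A| > 1/5: holds.

(b), (d)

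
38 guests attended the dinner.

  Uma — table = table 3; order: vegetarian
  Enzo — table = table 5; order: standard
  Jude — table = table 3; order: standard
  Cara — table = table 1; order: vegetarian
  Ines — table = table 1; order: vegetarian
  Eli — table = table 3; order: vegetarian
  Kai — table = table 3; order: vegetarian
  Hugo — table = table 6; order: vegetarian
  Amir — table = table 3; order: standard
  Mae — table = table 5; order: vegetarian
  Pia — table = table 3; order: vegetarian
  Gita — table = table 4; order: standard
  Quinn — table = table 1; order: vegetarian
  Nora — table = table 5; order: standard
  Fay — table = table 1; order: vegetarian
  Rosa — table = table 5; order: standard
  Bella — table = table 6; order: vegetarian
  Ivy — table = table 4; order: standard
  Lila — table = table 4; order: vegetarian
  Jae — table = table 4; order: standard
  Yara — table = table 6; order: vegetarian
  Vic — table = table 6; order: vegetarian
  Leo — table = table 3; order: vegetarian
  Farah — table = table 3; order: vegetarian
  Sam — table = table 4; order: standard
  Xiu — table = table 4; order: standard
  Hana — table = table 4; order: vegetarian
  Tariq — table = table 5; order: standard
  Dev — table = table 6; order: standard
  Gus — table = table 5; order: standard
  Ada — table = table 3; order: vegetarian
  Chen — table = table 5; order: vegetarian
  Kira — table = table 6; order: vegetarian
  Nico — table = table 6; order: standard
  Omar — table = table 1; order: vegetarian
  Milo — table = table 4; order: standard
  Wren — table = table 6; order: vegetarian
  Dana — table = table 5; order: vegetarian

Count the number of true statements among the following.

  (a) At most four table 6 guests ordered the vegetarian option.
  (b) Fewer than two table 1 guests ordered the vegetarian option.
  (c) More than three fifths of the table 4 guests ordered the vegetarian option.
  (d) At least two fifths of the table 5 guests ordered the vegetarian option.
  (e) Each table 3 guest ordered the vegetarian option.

(a) table 6: |A| = 8, |A ∩ B| = 6; needs |A ∩ B| ≤ 4 — false.
(b) table 1: |A| = 5, |A ∩ B| = 5; needs |A ∩ B| < 2 — false.
(c) table 4: |A| = 8, |A ∩ B| = 2; needs |A ∩ B| / |A| > 3/5 — false.
(d) table 5: |A| = 8, |A ∩ B| = 3; needs |A ∩ B| / |A| ≥ 2/5 — false.
(e) table 3: |A| = 9, |A ∩ B| = 7; needs A ⊆ B, i.e. every element of A is in B (|A ∖ B| = 0) — false.

0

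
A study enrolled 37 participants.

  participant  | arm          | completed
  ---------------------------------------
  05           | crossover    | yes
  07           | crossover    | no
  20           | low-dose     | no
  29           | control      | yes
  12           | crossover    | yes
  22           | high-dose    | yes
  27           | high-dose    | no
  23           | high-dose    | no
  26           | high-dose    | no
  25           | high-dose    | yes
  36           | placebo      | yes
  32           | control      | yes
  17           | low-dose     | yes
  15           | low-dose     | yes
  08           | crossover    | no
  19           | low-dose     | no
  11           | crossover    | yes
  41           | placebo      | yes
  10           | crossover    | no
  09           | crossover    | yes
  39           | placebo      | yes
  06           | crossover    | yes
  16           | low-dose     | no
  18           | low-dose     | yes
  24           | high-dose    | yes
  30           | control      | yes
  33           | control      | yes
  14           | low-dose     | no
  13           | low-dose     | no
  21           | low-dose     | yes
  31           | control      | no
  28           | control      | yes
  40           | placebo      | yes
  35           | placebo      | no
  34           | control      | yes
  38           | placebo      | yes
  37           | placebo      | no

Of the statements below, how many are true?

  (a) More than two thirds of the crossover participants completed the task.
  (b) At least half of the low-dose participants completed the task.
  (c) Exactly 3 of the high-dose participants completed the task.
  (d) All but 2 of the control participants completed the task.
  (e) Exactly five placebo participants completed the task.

(a) crossover: |A| = 8, |A ∩ B| = 5; needs |A ∩ B| / |A| > 2/3 — false.
(b) low-dose: |A| = 9, |A ∩ B| = 4; needs |A ∩ B| ≥ |A ∖ B| — false.
(c) high-dose: |A| = 6, |A ∩ B| = 3; needs |A ∩ B| = 3 — true.
(d) control: |A| = 7, |A ∩ B| = 6; needs |A ∖ B| = 2 — false.
(e) placebo: |A| = 7, |A ∩ B| = 5; needs |A ∩ B| = 5 — true.

2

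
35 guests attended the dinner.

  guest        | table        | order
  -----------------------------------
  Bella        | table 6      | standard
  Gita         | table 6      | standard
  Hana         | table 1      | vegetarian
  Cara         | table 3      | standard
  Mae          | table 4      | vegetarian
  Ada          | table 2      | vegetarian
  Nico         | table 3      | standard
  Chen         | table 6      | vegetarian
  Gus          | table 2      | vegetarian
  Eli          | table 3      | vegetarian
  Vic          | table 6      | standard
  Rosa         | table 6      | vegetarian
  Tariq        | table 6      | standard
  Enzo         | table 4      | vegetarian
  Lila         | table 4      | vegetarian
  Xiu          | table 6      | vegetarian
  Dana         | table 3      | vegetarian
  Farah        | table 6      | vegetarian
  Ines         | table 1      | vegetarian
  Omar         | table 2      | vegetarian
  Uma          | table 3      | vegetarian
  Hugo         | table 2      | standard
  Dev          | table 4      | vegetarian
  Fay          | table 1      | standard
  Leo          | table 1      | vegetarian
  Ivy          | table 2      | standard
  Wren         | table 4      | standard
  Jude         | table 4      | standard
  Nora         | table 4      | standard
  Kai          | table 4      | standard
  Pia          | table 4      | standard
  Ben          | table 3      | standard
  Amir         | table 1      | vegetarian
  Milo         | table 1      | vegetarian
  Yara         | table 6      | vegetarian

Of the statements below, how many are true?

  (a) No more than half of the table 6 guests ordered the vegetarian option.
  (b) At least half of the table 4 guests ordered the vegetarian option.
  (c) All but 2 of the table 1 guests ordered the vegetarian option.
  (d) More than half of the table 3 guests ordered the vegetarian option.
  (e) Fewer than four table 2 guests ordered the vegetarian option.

(a) table 6: |A| = 9, |A ∩ B| = 5; needs |A ∩ B| ≤ |A ∖ B| — false.
(b) table 4: |A| = 9, |A ∩ B| = 4; needs |A ∩ B| ≥ |A ∖ B| — false.
(c) table 1: |A| = 6, |A ∩ B| = 5; needs |A ∖ B| = 2 — false.
(d) table 3: |A| = 6, |A ∩ B| = 3; needs |A ∩ B| > |A ∖ B| — false.
(e) table 2: |A| = 5, |A ∩ B| = 3; needs |A ∩ B| < 4 — true.

1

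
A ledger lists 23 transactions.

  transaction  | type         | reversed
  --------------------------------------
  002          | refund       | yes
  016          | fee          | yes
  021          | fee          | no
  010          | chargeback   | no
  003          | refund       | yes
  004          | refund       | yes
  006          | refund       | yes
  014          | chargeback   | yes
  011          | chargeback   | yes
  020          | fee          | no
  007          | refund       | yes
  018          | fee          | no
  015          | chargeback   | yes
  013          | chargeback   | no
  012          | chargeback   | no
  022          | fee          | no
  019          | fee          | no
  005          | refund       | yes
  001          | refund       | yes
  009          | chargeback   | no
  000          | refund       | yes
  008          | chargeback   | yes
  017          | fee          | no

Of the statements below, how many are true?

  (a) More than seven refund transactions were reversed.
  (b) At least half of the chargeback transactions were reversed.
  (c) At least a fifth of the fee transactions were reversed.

2

(a) refund: |A| = 8, |A ∩ B| = 8; needs |A ∩ B| > 7 — true.
(b) chargeback: |A| = 8, |A ∩ B| = 4; needs |A ∩ B| ≥ |A ∖ B| — true.
(c) fee: |A| = 7, |A ∩ B| = 1; needs |A ∩ B| / |A| ≥ 1/5 — false.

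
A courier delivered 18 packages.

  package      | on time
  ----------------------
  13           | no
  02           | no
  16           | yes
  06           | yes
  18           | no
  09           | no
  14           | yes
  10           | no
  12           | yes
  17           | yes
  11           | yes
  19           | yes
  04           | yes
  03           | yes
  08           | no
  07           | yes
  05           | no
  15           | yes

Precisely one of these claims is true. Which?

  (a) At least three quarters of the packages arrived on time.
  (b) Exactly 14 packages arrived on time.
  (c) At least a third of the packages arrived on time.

|A| = 18, |A ∩ B| = 11, |A ∖ B| = 7.
(a) requires |A ∩ B| / |A| ≥ 3/4: false.
(b) requires |A ∩ B| = 14: false.
(c) requires |A ∩ B| / |A| ≥ 1/3: true.

(c)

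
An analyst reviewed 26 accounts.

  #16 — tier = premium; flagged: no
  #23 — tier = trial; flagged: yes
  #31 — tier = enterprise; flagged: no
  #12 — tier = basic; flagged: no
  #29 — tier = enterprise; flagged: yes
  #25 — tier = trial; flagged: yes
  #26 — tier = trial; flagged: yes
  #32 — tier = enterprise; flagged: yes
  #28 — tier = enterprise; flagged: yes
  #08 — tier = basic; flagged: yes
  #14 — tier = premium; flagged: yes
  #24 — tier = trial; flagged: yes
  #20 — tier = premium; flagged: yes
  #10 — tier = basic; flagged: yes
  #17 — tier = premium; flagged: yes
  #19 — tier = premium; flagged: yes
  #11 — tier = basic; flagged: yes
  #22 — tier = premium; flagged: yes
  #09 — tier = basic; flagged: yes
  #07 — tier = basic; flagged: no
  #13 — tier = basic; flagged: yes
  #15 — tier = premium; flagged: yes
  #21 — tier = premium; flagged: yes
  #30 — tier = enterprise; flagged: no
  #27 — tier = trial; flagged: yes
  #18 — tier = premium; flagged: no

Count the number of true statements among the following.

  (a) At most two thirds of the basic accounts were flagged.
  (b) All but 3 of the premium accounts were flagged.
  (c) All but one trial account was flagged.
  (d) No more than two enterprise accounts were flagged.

(a) basic: |A| = 7, |A ∩ B| = 5; needs |A ∩ B| / |A| ≤ 2/3 — false.
(b) premium: |A| = 9, |A ∩ B| = 7; needs |A ∖ B| = 3 — false.
(c) trial: |A| = 5, |A ∩ B| = 5; needs |A ∖ B| = 1 — false.
(d) enterprise: |A| = 5, |A ∩ B| = 3; needs |A ∩ B| ≤ 2 — false.

0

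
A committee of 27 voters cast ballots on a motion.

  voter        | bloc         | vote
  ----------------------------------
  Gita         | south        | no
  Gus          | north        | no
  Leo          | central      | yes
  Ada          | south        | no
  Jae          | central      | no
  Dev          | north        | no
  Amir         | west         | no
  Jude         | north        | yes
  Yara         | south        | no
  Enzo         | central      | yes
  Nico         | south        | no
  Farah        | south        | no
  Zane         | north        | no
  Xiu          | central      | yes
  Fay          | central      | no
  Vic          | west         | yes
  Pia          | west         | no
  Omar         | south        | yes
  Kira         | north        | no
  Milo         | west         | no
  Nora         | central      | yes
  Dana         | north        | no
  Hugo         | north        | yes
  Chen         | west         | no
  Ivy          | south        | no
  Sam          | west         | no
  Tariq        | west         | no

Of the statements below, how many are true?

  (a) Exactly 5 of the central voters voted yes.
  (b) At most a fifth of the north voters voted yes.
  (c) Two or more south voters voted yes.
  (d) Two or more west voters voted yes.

0

(a) central: |A| = 6, |A ∩ B| = 4; needs |A ∩ B| = 5 — false.
(b) north: |A| = 7, |A ∩ B| = 2; needs |A ∩ B| / |A| ≤ 1/5 — false.
(c) south: |A| = 7, |A ∩ B| = 1; needs |A ∩ B| ≥ 2 — false.
(d) west: |A| = 7, |A ∩ B| = 1; needs |A ∩ B| ≥ 2 — false.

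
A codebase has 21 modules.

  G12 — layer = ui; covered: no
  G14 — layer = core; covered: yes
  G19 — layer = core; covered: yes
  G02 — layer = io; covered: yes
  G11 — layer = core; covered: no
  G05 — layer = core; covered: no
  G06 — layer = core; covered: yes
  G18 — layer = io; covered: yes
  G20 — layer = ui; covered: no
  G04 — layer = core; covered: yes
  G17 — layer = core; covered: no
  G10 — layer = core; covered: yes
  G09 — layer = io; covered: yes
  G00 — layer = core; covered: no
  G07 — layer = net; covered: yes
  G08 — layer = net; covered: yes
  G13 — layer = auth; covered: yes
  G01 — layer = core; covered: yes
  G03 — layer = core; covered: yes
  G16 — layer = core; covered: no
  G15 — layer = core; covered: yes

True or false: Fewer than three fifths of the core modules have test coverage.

The determiner here denotes the relation: |A ∩ B| / |A| < 3/5.
A (the restrictor) = {G14, G19, G11, G05, G06, G04, G17, G10, G00, G01, G03, G16, G15}, |A| = 13.
A ∩ B = {G14, G19, G06, G04, G10, G01, G03, G15}, so |A ∩ B| = 8.
A ∖ B = {G11, G05, G17, G00, G16}, so |A ∖ B| = 5.
|A ∩ B|/|A| = 8/13, so the statement is false.

False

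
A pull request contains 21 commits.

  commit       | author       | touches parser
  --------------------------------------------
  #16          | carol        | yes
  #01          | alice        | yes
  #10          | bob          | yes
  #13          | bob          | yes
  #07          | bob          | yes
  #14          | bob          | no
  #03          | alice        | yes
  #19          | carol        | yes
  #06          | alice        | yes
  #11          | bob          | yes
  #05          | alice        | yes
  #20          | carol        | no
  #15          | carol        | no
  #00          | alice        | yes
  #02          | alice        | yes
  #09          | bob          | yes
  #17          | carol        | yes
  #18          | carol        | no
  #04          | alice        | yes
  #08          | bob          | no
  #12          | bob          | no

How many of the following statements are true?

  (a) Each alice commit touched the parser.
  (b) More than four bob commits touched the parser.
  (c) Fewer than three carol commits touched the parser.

2

(a) alice: |A| = 7, |A ∩ B| = 7; needs A ⊆ B, i.e. every element of A is in B (|A ∖ B| = 0) — true.
(b) bob: |A| = 8, |A ∩ B| = 5; needs |A ∩ B| > 4 — true.
(c) carol: |A| = 6, |A ∩ B| = 3; needs |A ∩ B| < 3 — false.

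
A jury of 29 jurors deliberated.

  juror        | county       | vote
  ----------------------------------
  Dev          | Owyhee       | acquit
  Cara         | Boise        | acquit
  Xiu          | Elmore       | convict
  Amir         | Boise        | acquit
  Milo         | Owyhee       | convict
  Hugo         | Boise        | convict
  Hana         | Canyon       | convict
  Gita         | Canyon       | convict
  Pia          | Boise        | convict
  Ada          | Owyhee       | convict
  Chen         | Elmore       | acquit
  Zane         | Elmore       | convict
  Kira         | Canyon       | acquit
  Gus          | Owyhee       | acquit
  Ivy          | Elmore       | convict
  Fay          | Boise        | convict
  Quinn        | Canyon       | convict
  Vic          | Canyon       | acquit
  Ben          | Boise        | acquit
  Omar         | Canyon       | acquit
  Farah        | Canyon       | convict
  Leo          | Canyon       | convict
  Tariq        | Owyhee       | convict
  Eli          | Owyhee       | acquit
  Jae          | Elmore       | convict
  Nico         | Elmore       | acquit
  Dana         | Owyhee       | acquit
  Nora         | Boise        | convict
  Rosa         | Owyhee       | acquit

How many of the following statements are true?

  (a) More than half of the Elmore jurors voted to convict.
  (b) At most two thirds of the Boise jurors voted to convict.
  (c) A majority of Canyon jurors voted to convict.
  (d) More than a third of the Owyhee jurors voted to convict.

(a) Elmore: |A| = 6, |A ∩ B| = 4; needs |A ∩ B| > |A ∖ B| — true.
(b) Boise: |A| = 7, |A ∩ B| = 4; needs |A ∩ B| / |A| ≤ 2/3 — true.
(c) Canyon: |A| = 8, |A ∩ B| = 5; needs |A ∩ B| > |A ∖ B| — true.
(d) Owyhee: |A| = 8, |A ∩ B| = 3; needs |A ∩ B| / |A| > 1/3 — true.

4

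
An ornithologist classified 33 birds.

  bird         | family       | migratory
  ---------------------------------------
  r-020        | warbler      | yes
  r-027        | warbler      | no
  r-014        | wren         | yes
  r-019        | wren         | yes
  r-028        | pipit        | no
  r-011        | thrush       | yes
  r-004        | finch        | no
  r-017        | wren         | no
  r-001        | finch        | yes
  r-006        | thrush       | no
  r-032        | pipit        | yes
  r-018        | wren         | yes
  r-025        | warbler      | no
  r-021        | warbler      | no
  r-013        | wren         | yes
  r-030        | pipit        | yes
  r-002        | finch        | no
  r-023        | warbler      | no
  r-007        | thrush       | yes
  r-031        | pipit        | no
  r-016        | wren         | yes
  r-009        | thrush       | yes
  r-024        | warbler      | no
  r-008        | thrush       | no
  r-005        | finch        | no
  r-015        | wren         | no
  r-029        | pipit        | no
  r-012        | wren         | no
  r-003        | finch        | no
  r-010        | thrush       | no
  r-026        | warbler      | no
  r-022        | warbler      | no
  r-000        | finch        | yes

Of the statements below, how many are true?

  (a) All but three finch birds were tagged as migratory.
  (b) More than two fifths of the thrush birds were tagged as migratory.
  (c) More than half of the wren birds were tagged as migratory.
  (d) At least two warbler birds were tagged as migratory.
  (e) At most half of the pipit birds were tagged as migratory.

3

(a) finch: |A| = 6, |A ∩ B| = 2; needs |A ∖ B| = 3 — false.
(b) thrush: |A| = 6, |A ∩ B| = 3; needs |A ∩ B| / |A| > 2/5 — true.
(c) wren: |A| = 8, |A ∩ B| = 5; needs |A ∩ B| > |A ∖ B| — true.
(d) warbler: |A| = 8, |A ∩ B| = 1; needs |A ∩ B| ≥ 2 — false.
(e) pipit: |A| = 5, |A ∩ B| = 2; needs |A ∩ B| ≤ |A ∖ B| — true.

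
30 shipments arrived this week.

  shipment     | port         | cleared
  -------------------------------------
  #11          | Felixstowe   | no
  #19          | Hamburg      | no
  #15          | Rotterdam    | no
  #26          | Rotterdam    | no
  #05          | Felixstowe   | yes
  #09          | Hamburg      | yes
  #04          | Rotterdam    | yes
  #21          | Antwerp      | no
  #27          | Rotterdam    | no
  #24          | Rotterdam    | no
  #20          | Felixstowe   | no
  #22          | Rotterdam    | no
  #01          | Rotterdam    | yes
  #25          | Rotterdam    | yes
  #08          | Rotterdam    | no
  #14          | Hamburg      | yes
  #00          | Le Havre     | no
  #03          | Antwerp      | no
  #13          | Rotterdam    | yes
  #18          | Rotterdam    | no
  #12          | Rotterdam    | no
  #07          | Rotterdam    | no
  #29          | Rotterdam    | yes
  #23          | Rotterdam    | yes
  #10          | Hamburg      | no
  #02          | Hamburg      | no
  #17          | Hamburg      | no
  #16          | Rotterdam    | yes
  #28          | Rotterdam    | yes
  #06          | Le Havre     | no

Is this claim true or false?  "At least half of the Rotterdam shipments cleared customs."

False

Truth condition: |A ∩ B| ≥ |A ∖ B|.
|A| = 17, |A ∩ B| = 8, |A ∖ B| = 9.
8 < 9, so the statement is false.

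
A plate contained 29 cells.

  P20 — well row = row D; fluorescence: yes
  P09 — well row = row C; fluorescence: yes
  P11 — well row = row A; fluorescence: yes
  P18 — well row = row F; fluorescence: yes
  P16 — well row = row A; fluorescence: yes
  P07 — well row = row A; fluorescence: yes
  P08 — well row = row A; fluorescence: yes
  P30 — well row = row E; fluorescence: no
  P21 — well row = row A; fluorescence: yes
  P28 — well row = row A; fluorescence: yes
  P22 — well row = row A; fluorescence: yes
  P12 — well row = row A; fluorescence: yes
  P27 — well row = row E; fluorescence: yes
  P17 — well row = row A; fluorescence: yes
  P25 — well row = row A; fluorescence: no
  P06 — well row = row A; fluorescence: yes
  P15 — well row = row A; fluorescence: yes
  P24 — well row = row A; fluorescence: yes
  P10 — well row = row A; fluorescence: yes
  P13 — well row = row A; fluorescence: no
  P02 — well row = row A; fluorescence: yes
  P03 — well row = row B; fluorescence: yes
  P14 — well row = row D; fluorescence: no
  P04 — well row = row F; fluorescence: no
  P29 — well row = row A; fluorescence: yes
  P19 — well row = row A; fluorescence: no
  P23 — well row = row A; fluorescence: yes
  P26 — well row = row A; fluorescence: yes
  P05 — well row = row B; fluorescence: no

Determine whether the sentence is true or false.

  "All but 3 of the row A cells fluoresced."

True

The determiner here denotes the relation: |A ∖ B| = 3.
|A| = 20, |A ∩ B| = 17, |A ∖ B| = 3.
|A ∖ B| = 3, so the statement is true.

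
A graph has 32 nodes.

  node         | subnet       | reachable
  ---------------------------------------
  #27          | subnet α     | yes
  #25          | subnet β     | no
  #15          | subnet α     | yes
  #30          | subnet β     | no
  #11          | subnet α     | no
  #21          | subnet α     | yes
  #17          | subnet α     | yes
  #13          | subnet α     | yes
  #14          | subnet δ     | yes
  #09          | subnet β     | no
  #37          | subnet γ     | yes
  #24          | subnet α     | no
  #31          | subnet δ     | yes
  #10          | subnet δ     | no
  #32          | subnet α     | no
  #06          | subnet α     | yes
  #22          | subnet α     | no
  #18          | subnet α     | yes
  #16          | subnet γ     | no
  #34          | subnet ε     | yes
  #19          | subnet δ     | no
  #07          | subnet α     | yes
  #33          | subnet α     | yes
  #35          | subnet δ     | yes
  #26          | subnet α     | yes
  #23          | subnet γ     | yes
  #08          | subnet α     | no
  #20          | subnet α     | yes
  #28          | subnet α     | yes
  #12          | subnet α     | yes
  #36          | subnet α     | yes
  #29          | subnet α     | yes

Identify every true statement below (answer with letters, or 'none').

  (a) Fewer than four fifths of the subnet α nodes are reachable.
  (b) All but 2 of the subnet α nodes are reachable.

(a)

|A| = 20, |A ∩ B| = 15, |A ∖ B| = 5.
(a) |A ∩ B| / |A| < 4/5: holds.
(b) |A ∖ B| = 2: fails.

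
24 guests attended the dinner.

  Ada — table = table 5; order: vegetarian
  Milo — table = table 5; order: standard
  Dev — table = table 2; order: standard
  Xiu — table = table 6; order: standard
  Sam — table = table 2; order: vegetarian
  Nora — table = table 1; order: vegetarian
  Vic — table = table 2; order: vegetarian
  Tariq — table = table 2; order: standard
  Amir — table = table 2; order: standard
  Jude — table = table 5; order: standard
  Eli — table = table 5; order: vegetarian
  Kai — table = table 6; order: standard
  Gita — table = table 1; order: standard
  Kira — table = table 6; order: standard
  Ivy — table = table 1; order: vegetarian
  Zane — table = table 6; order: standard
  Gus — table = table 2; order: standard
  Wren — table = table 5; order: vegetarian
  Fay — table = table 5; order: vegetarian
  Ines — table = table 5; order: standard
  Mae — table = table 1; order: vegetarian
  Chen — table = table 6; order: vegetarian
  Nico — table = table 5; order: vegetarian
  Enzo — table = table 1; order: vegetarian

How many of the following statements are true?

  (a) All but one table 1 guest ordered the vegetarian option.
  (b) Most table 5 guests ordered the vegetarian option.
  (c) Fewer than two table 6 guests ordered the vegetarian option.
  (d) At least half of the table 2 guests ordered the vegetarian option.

(a) table 1: |A| = 5, |A ∩ B| = 4; needs |A ∖ B| = 1 — true.
(b) table 5: |A| = 8, |A ∩ B| = 5; needs |A ∩ B| > |A ∖ B| — true.
(c) table 6: |A| = 5, |A ∩ B| = 1; needs |A ∩ B| < 2 — true.
(d) table 2: |A| = 6, |A ∩ B| = 2; needs |A ∩ B| ≥ |A ∖ B| — false.

3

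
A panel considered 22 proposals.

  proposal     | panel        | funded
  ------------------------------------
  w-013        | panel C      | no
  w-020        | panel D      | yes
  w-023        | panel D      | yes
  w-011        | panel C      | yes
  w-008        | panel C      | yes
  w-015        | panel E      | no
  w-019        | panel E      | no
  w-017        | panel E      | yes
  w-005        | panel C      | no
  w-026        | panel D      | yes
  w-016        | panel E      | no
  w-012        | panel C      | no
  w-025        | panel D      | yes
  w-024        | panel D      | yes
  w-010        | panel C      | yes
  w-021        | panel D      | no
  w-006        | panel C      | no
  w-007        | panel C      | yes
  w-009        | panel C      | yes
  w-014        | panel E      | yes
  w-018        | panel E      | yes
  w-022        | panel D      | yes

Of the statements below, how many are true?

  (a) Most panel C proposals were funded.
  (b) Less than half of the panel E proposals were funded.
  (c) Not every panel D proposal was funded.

2

(a) panel C: |A| = 9, |A ∩ B| = 5; needs |A ∩ B| > |A ∖ B| — true.
(b) panel E: |A| = 6, |A ∩ B| = 3; needs |A ∩ B| < |A ∖ B| — false.
(c) panel D: |A| = 7, |A ∩ B| = 6; needs A ⊄ B (|A ∖ B| ≥ 1) — true.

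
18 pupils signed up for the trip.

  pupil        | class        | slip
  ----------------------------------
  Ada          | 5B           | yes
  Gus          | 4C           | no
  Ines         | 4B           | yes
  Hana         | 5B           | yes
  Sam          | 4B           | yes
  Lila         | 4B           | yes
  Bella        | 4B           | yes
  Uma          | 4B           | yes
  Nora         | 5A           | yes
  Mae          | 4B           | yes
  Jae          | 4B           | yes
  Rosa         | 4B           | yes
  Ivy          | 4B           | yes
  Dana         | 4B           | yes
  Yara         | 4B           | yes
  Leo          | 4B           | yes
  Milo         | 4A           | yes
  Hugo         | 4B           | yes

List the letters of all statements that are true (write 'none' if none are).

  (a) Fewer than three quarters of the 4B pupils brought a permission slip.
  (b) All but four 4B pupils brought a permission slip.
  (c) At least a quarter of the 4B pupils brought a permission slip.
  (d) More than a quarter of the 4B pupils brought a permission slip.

|A| = 13, |A ∩ B| = 13, |A ∖ B| = 0.
(a) |A ∩ B| / |A| < 3/4: fails.
(b) |A ∖ B| = 4: fails.
(c) |A ∩ B| / |A| ≥ 1/4: holds.
(d) |A ∩ B| / |A| > 1/4: holds.

(c), (d)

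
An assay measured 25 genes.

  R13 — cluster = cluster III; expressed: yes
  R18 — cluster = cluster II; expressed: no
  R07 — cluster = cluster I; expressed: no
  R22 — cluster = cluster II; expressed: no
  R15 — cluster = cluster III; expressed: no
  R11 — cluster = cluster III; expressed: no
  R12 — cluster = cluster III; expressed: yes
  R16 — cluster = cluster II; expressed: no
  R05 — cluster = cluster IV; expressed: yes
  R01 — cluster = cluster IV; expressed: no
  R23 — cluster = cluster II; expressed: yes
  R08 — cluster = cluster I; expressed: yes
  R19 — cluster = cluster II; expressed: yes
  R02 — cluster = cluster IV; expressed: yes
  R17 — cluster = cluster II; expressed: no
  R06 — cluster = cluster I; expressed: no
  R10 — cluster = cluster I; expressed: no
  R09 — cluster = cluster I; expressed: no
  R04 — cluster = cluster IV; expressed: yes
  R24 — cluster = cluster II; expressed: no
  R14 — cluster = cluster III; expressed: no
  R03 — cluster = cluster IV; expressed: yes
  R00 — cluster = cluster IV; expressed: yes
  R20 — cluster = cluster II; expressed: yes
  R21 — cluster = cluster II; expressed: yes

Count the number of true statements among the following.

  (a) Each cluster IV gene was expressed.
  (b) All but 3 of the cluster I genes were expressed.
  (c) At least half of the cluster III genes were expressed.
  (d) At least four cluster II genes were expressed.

(a) cluster IV: |A| = 6, |A ∩ B| = 5; needs A ⊆ B, i.e. every element of A is in B (|A ∖ B| = 0) — false.
(b) cluster I: |A| = 5, |A ∩ B| = 1; needs |A ∖ B| = 3 — false.
(c) cluster III: |A| = 5, |A ∩ B| = 2; needs |A ∩ B| ≥ |A ∖ B| — false.
(d) cluster II: |A| = 9, |A ∩ B| = 4; needs |A ∩ B| ≥ 4 — true.

1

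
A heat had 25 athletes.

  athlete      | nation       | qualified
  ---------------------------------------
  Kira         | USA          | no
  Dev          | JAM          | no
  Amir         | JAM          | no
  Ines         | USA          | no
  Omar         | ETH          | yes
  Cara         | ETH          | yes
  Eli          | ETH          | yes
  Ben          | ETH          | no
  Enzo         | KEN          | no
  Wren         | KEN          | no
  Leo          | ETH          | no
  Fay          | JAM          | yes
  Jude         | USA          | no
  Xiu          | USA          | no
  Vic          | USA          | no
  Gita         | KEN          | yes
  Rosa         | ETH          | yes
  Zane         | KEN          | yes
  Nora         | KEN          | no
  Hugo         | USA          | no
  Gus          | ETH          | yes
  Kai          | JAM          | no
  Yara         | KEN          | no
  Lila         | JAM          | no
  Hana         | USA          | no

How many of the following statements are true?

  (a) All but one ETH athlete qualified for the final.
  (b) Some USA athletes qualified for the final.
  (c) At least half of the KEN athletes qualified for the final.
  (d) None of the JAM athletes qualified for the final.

(a) ETH: |A| = 7, |A ∩ B| = 5; needs |A ∖ B| = 1 — false.
(b) USA: |A| = 7, |A ∩ B| = 0; needs A ∩ B ≠ ∅ (|A ∩ B| ≥ 1) — false.
(c) KEN: |A| = 6, |A ∩ B| = 2; needs |A ∩ B| ≥ |A ∖ B| — false.
(d) JAM: |A| = 5, |A ∩ B| = 1; needs A ∩ B = ∅ (|A ∩ B| = 0) — false.

0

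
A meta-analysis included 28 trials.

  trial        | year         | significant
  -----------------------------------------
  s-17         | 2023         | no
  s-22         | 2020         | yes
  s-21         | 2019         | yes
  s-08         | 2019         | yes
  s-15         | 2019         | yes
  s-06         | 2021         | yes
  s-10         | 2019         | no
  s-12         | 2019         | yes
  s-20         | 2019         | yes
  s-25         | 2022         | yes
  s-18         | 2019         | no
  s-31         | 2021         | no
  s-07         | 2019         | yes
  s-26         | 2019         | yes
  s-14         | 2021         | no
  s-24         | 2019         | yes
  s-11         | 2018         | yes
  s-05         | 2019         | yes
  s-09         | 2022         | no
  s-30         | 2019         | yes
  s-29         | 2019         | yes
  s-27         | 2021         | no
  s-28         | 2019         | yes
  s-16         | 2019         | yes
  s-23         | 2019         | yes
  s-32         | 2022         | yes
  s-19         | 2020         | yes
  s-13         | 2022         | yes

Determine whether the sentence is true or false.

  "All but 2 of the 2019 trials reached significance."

True

Truth condition: |A ∖ B| = 2.
|A| = 16, |A ∩ B| = 14, |A ∖ B| = 2.
|A ∖ B| = 2, so the statement is true.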